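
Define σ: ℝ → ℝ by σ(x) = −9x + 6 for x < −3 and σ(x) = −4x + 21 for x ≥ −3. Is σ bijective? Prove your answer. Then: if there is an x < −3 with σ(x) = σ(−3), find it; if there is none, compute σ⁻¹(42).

-4

Both pieces are strictly decreasing (slopes −9 and −4), so each is injective on its own interval.
The left piece maps (−∞, −3) onto (33, ∞); the right piece maps [−3, ∞) onto (−∞, 33].
Since 33 = 33, the images partition ℝ: σ is injective and surjective, hence bijective.
Because the two images are disjoint, no x < −3 has σ(x) = σ(−3), so we compute σ⁻¹(42): 42 lies in (33, ∞), so solve −9x + 6 = 42: x = (42 − 6)/(−9) = −4.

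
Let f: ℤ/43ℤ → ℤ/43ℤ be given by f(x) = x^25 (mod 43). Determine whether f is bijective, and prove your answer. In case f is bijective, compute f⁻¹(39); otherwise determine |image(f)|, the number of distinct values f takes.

Since 43 is prime, the nonzero elements of ℤ/43ℤ form a cyclic group of order 42.
As gcd(25, 42) = 1, raising to the 25th power is a bijection on this group: if x_1^25 ≡ x_2^25 then (x_1x_2^{−1})^25 = 1, and the only element of order dividing gcd(25, 42) = 1 is 1, so x_1 = x_2.
With f(0) = 0 this makes f injective on all of ℤ/43ℤ, hence bijective (finite equal-size domain and codomain). In particular f is bijective.
Since f is bijective, we find the preimage of 39. The inverse of x ↦ x^25 on (ℤ/43ℤ)^× is x ↦ x^37, because 25·37 = 925 = 22·42 + 1 ≡ 1 (mod 42) and x^{42} = 1 for x ≠ 0 (Fermat). So f⁻¹(39) = 39^37 mod 43.
Repeated squaring mod 43: 39^1 ≡ 39, 39^2 ≡ 39² = 1521 ≡ 16, 39^4 ≡ 16² = 256 ≡ 41, 39^8 ≡ 41² = 1681 ≡ 4, 39^16 ≡ 4² = 16, 39^32 ≡ 16² = 256 ≡ 41. Since 37 = 32 + 4 + 1, 39^37 ≡ 41·41·39: 41·41 = 1681 ≡ 4, then 4·39 = 156 ≡ 27. So 39^37 ≡ 27 (mod 43).
Hence f⁻¹(39) = 27.

27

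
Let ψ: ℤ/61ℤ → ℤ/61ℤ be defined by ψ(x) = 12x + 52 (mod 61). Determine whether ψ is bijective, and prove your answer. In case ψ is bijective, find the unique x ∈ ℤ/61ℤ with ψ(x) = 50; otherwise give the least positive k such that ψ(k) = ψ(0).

10

Recall: ψ is injective when ψ(a) = ψ(b) forces a = b.
Suppose ψ(a) = ψ(b) in ℤ/61ℤ. Then 12a + 52 ≡ 12b + 52 (mod 61), hence 12(a − b) ≡ 0 (mod 61).
Since gcd(12, 61) = 1, 12 is invertible modulo 61, hence a − b ≡ 0 (mod 61), i.e. a = b.
We now compute 12⁻¹ mod 61 explicitly. Euclid's algorithm: 61 = 5·12 + 1; back-substituting gives 1 = 56·12 − 11·61, so 12⁻¹ ≡ 56 (mod 61).
For any y ∈ ℤ/61ℤ, x = 56(y − 52) mod 61 satisfies ψ(x) = 12·56(y − 52) + 52 ≡ y (since 12·56 ≡ 1 mod 61). So every y has a preimage.
So ψ is bijective.
Since ψ is bijective, we find ψ⁻¹(50): we need 12x ≡ 50 − 52 ≡ 59 (mod 61). Using 12⁻¹ = 56: x ≡ 56·59 = 3304 = 54·61 + 10, so x = 10.
Check: ψ(10) = 12·10 + 52 = 172 = 2·61 + 50 ≡ 50 (mod 61).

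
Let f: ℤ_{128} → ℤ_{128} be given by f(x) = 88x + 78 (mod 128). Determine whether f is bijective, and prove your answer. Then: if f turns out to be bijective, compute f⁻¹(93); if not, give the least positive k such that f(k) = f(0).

We have gcd(88, 128) = 8 > 1. Taking x_1 = 0 and x_2 = 16: f(0) = 78 and f(16) = 88·16 + 78 = 1486 ≡ 78 (mod 128).
So f(0) = f(16) while 0 ≠ 16, so f is not injective, hence not bijective.
Since f is not bijective, we find the least positive k with f(k) = f(0): this means 88k ≡ 0 (mod 128), i.e. 128 ∣ 88k. Since gcd(88, 128) = 8, dividing through by 8 this holds exactly when 16 ∣ 11k, and as gcd(11, 16) = 1, exactly when 16 ∣ k.
The smallest positive such k is 16.

16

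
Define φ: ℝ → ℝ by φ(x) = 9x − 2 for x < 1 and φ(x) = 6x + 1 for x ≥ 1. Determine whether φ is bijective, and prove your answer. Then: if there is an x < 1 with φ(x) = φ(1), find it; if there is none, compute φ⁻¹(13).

Both pieces are strictly increasing (slopes 9 and 6), so each is injective on its own interval.
The left piece maps (−∞, 1) onto (−∞, 7); the right piece maps [1, ∞) onto [7, ∞).
Since 7 = 7, the images partition ℝ: φ is injective and surjective, hence bijective.
Because the two images are disjoint, no x < 1 has φ(x) = φ(1), so we compute φ⁻¹(13): 13 lies in [7, ∞), so solve 6x + 1 = 13: x = (13 − 1)/6 = 2.

2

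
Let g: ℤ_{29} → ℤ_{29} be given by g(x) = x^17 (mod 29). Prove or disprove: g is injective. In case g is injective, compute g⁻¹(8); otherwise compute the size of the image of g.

Since 29 is prime, the nonzero elements of ℤ_{29} form a cyclic group of order 28.
As gcd(17, 28) = 1, raising to the 17th power is a bijection on this group: if s^17 ≡ t^17 then (st^{−1})^17 = 1, and the only element of order dividing gcd(17, 28) = 1 is 1, so s = t.
With g(0) = 0 this makes g injective on all of ℤ_{29}, hence bijective (finite equal-size domain and codomain). In particular g is injective.
Since g is injective, we find the preimage of 8. The inverse of x ↦ x^17 on (ℤ_{29})^× is x ↦ x^5, because 17·5 = 85 = 3·28 + 1 ≡ 1 (mod 28) and x^{28} = 1 for x ≠ 0 (Fermat). So g⁻¹(8) = 8^5 mod 29.
Repeated squaring mod 29: 8^1 ≡ 8, 8^2 ≡ 8² = 64 ≡ 6, 8^4 ≡ 6² = 36 ≡ 7. Since 5 = 4 + 1, 8^5 ≡ 7·8: 7·8 = 56 ≡ 27. So 8^5 ≡ 27 (mod 29).
Hence g⁻¹(8) = 27.

27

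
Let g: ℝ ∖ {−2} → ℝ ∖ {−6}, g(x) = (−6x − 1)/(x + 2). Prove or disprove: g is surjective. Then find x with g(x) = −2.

3/4

For any y ≠ −6, solving y(x + 2) = −6x − 1 for x gives a well-defined x ≠ −2. So g is surjective.
Solving g(x) = −2: cross-multiplying gives −6x − 1 = −2(x + 2), which rearranges to −4x = −3, so x = 3/4.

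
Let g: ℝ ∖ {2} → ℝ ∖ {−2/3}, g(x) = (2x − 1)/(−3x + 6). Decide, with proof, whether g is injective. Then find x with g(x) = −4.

Suppose g(a) = g(b). Cross-multiplying: (2a − 1)(−3b + 6) = (2b − 1)(−3a + 6).
Expanding both sides and cancelling the symmetric terms leaves 9·(a − b) = 0. Since 9 ≠ 0, a = b. So g is injective.
Solving g(x) = −4: cross-multiplying gives 2x − 1 = −4(−3x + 6), which rearranges to −10x = −23, so x = 23/10.

23/10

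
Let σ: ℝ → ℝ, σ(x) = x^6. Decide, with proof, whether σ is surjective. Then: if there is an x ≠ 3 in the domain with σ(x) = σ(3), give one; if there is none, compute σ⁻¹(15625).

-3

Since 6 is even, x^6 ≥ 0 for all x ∈ ℝ, so −1 ∈ ℝ has no preimage. Therefore σ is not surjective.
For the follow-up, such an x exists: taking x = −3 ∈ ℝ gives σ(−3) = 729 = σ(3) with −3 ≠ 3.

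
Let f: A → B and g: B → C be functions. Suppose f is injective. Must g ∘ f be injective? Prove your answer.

not injective

No. Take A = B = C = {0, 1}, f = identity (injective), and g(x) = 0 for every x.
Then (g ∘ f)(0) = 0 = (g ∘ f)(1) with 0 ≠ 1, so g ∘ f is not injective.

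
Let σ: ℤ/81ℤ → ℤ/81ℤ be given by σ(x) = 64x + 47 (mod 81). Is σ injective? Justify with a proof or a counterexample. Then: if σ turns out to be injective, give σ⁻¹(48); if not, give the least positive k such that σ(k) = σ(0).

19

By definition, σ is injective if σ(x_1) = σ(x_2) implies x_1 = x_2.
Suppose σ(x_1) = σ(x_2) in ℤ/81ℤ. Then 64x_1 + 47 ≡ 64x_2 + 47 (mod 81), hence 64(x_1 − x_2) ≡ 0 (mod 81).
Since gcd(64, 81) = 1, 64 is invertible modulo 81, so x_1 − x_2 ≡ 0 (mod 81), i.e. x_1 = x_2.
Hence σ is injective.
We now compute 64⁻¹ mod 81 explicitly. Euclid's algorithm: 81 = 1·64 + 17, 64 = 3·17 + 13, 17 = 1·13 + 4, 13 = 3·4 + 1; back-substituting gives 1 = 19·64 − 15·81, so 64⁻¹ ≡ 19 (mod 81).
Since σ is injective, we compute σ⁻¹(48): solve 64x + 47 ≡ 48 (mod 81), i.e. 64x ≡ 1 (mod 81).
Multiplying by 64⁻¹ = 19 gives x ≡ 19·1 = 19 ≡ 19 (mod 81).
Check: σ(19) = 64·19 + 47 = 1263 = 15·81 + 48 ≡ 48 (mod 81).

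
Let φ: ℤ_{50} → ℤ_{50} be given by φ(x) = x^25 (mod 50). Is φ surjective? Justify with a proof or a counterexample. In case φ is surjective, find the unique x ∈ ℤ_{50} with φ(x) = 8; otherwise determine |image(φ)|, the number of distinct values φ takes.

φ(0) = 0^25 = 0.
φ(10): Repeated squaring mod 50: 10^1 ≡ 10, 10^2 ≡ 10² = 100 ≡ 0, 10^4 ≡ 0² = 0, 10^8 ≡ 0² = 0, 10^16 ≡ 0² = 0. Since 25 = 16 + 8 + 1, 10^25 ≡ 0·0·10: 0·0 = 0, then 0·10 = 0. So 10^25 ≡ 0 (mod 50).
So φ(0) = φ(10) = 0 while 0 ≠ 10, therefore φ is not injective.
A non-injective map from the 50-element set ℤ_{50} to itself takes at most 49 distinct values, so it cannot be surjective. Hence φ is not surjective.
Since φ is not surjective, we determine |image(φ)|. Computing x^25 mod 50 for each x (by repeated squaring, reducing mod 50 at every step), the values φ(0), φ(1), …, φ(49) are: 0, 1, 32, 43, 24, 25, 26, 7, 18, 49, 0, 1, 32, 43, 24, 25, 26, 7, 18, 49, 0, 1, 32, 43, 24, 25, 26, 7, 18, 49, 0, 1, 32, 43, 24, 25, 26, 7, 18, 49, 0, 1, 32, 43, 24, 25, 26, 7, 18, 49.
The distinct values are {0, 1, 7, 18, 24, 25, 26, 32, 43, 49}; there are 10 of them.

10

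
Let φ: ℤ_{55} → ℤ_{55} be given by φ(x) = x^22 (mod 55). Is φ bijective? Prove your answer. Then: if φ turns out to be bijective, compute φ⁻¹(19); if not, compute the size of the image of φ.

φ(3): Repeated squaring mod 55: 3^1 ≡ 3, 3^2 ≡ 3² = 9, 3^4 ≡ 9² = 81 ≡ 26, 3^8 ≡ 26² = 676 ≡ 16, 3^16 ≡ 16² = 256 ≡ 36. Since 22 = 16 + 4 + 2, 3^22 ≡ 36·26·9: 36·26 = 936 ≡ 1, then 1·9 = 9. So 3^22 ≡ 9 (mod 55).
φ(8): Repeated squaring mod 55: 8^1 ≡ 8, 8^2 ≡ 8² = 64 ≡ 9, 8^4 ≡ 9² = 81 ≡ 26, 8^8 ≡ 26² = 676 ≡ 16, 8^16 ≡ 16² = 256 ≡ 36. Since 22 = 16 + 4 + 2, 8^22 ≡ 36·26·9: 36·26 = 936 ≡ 1, then 1·9 = 9. So 8^22 ≡ 9 (mod 55).
So φ(3) = φ(8) = 9 while 3 ≠ 8, so φ is not injective, hence not bijective.
Since φ is not bijective, we determine |image(φ)|. Computing x^22 mod 55 for each x (by repeated squaring, reducing mod 55 at every step), the values φ(0), φ(1), …, φ(54) are: 0, 1, 4, 9, 16, 25, 36, 49, 9, 26, 45, 11, 34, 4, 31, 5, 36, 14, 49, 31, 15, 1, 44, 34, 26, 20, 16, 14, 14, 16, 20, 26, 34, 44, 1, 15, 31, 49, 14, 36, 5, 31, 4, 34, 11, 45, 26, 9, 49, 36, 25, 16, 9, 4, 1.
The distinct values are {0, 1, 4, 5, 9, 11, 14, 15, 16, 20, 25, 26, 31, 34, 36, 44, 45, 49}; there are 18 of them.

18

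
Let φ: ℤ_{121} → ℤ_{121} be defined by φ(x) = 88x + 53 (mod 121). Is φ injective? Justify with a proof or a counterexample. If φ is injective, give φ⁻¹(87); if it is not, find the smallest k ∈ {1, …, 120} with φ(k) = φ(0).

Recall: injectivity means: for all u, v in the domain, φ(u) = φ(v) implies u = v.
We have gcd(88, 121) = 11 > 1. Taking u = 0 and v = 11: φ(0) = 53 and φ(11) = 88·11 + 53 = 1021 ≡ 53 (mod 121).
So φ(0) = φ(11) while 0 ≠ 11, thus φ is not injective.
Since φ is not injective, we find the least positive k with φ(k) = φ(0): this means 88k ≡ 0 (mod 121), i.e. 121 ∣ 88k. Since gcd(88, 121) = 11, dividing through by 11 this holds exactly when 11 ∣ 8k, and as gcd(8, 11) = 1, exactly when 11 ∣ k.
The smallest positive such k is 11.

11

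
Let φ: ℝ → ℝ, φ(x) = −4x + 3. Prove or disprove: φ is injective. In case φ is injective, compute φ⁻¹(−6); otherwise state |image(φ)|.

9/4

Suppose φ(u) = φ(v). Then −4u + 3 = −4v + 3, so −4u = −4v, hence u = v.
Thus φ is injective.
Since φ is injective, we compute φ⁻¹(−6) = (−6 − 3)/(−4) = 9/4.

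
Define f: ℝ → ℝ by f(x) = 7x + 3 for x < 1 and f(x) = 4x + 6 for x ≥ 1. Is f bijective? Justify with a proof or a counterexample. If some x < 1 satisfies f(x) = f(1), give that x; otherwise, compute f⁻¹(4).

1/7

Both pieces are strictly increasing (slopes 7 and 4), so each is injective on its own interval.
The left piece maps (−∞, 1) onto (−∞, 10); the right piece maps [1, ∞) onto [10, ∞).
Since 10 = 10, the images partition ℝ: f is injective and surjective, hence bijective.
Because the two images are disjoint, no x < 1 has f(x) = f(1), so we compute f⁻¹(4): 4 lies in (−∞, 10), so solve 7x + 3 = 4: x = (4 − 3)/7 = 1/7.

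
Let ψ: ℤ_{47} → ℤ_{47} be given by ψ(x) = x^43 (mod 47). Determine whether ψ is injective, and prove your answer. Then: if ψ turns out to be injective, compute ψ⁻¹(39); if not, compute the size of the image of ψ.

Since 47 is prime, the nonzero elements of ℤ_{47} form a cyclic group of order 46.
As gcd(43, 46) = 1, raising to the 43rd power is a bijection on this group: if u^43 ≡ v^43 then (uv^{−1})^43 = 1, and the only element of order dividing gcd(43, 46) = 1 is 1, so u = v.
With ψ(0) = 0 this makes ψ injective on all of ℤ_{47}, hence bijective (finite equal-size domain and codomain). In particular ψ is injective.
Since ψ is injective, we find the preimage of 39. The inverse of x ↦ x^43 on (ℤ_{47})^× is x ↦ x^15, because 43·15 = 645 = 14·46 + 1 ≡ 1 (mod 46) and x^{46} = 1 for x ≠ 0 (Fermat). So ψ⁻¹(39) = 39^15 mod 47.
Repeated squaring mod 47: 39^1 ≡ 39, 39^2 ≡ 39² = 1521 ≡ 17, 39^4 ≡ 17² = 289 ≡ 7, 39^8 ≡ 7² = 49 ≡ 2. Since 15 = 8 + 4 + 2 + 1, 39^15 ≡ 2·7·17·39: 2·7 = 14, then 14·17 = 238 ≡ 3, then 3·39 = 117 ≡ 23. So 39^15 ≡ 23 (mod 47).
Hence ψ⁻¹(39) = 23.

23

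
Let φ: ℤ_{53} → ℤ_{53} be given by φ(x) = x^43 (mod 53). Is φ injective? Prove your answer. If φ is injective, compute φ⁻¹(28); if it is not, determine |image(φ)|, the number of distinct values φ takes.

Since 53 is prime, the nonzero elements of ℤ_{53} form a cyclic group of order 52.
As gcd(43, 52) = 1, raising to the 43rd power is a bijection on this group: if u^43 ≡ v^43 then (uv^{−1})^43 = 1, and the only element of order dividing gcd(43, 52) = 1 is 1, so u = v.
With φ(0) = 0 this makes φ injective on all of ℤ_{53}, hence bijective (finite equal-size domain and codomain). In particular φ is injective.
Since φ is injective, we find the preimage of 28. The inverse of x ↦ x^43 on (ℤ_{53})^× is x ↦ x^23, because 43·23 = 989 = 19·52 + 1 ≡ 1 (mod 52) and x^{52} = 1 for x ≠ 0 (Fermat). So φ⁻¹(28) = 28^23 mod 53.
Repeated squaring mod 53: 28^1 ≡ 28, 28^2 ≡ 28² = 784 ≡ 42, 28^4 ≡ 42² = 1764 ≡ 15, 28^8 ≡ 15² = 225 ≡ 13, 28^16 ≡ 13² = 169 ≡ 10. Since 23 = 16 + 4 + 2 + 1, 28^23 ≡ 10·15·42·28: 10·15 = 150 ≡ 44, then 44·42 = 1848 ≡ 46, then 46·28 = 1288 ≡ 16. So 28^23 ≡ 16 (mod 53).
Hence φ⁻¹(28) = 16.

16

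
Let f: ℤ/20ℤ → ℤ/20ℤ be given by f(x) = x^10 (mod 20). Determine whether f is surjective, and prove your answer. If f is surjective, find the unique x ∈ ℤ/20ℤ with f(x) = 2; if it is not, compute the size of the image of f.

6

f(4): Repeated squaring mod 20: 4^1 ≡ 4, 4^2 ≡ 4² = 16, 4^4 ≡ 16² = 256 ≡ 16, 4^8 ≡ 16² = 256 ≡ 16. Since 10 = 8 + 2, 4^10 ≡ 16·16: 16·16 = 256 ≡ 16. So 4^10 ≡ 16 (mod 20).
f(6): Repeated squaring mod 20: 6^1 ≡ 6, 6^2 ≡ 6² = 36 ≡ 16, 6^4 ≡ 16² = 256 ≡ 16, 6^8 ≡ 16² = 256 ≡ 16. Since 10 = 8 + 2, 6^10 ≡ 16·16: 16·16 = 256 ≡ 16. So 6^10 ≡ 16 (mod 20).
So f(4) = f(6) = 16 while 4 ≠ 6, therefore f is not injective.
A non-injective map from the 20-element set ℤ/20ℤ to itself takes at most 19 distinct values, so it cannot be surjective. So f is not surjective.
Since f is not surjective, we determine |image(f)|. Computing x^10 mod 20 for each x (by repeated squaring, reducing mod 20 at every step), the values f(0), f(1), …, f(19) are: 0, 1, 4, 9, 16, 5, 16, 9, 4, 1, 0, 1, 4, 9, 16, 5, 16, 9, 4, 1.
The distinct values are {0, 1, 4, 5, 9, 16}; there are 6 of them.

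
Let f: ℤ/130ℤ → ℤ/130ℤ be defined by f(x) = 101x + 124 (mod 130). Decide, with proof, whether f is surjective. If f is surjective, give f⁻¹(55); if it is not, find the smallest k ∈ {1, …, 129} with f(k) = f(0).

101

Since gcd(101, 130) = 1, 101 is invertible modulo 130. Euclid's algorithm: 130 = 1·101 + 29, 101 = 3·29 + 14, 29 = 2·14 + 1; back-substituting gives 1 = 121·101 − 94·130, so 101⁻¹ ≡ 121 (mod 130).
Then y ↦ 121(y − 124) is a two-sided inverse to f, so every y ∈ ℤ/130ℤ has a preimage.
Therefore f is surjective.
Since f is surjective, we find f⁻¹(55): we need 101x ≡ 55 − 124 ≡ 61 (mod 130). Using 101⁻¹ = 121: x ≡ 121·61 = 7381 = 56·130 + 101, so x = 101.
Check: f(101) = 101·101 + 124 = 10325 = 79·130 + 55 ≡ 55 (mod 130).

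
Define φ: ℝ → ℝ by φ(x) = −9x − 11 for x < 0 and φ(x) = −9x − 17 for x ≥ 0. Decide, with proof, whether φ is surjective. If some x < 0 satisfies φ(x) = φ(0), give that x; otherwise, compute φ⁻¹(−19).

2/9

Both pieces are strictly decreasing (slopes −9 and −9), so each is injective on its own interval.
The left piece maps (−∞, 0) onto (−11, ∞); the right piece maps [0, ∞) onto (−∞, −17].
The union (−11, ∞) ∪ (−∞, −17] omits the interval between −11 and −17; in particular −11 has no preimage. So φ is not surjective.
Because the two images are disjoint, no x < 0 has φ(x) = φ(0), so we compute φ⁻¹(−19): −19 lies in (−∞, −17], so solve −9x − 17 = −19: x = (−19 + 17)/(−9) = 2/9.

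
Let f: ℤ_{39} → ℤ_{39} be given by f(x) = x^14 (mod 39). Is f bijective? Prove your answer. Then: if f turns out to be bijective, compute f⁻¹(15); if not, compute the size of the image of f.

14

f(5): Repeated squaring mod 39: 5^1 ≡ 5, 5^2 ≡ 5² = 25, 5^4 ≡ 25² = 625 ≡ 1, 5^8 ≡ 1² = 1. Since 14 = 8 + 4 + 2, 5^14 ≡ 1·1·25: 1·1 = 1, then 1·25 = 25. So 5^14 ≡ 25 (mod 39).
f(8): Repeated squaring mod 39: 8^1 ≡ 8, 8^2 ≡ 8² = 64 ≡ 25, 8^4 ≡ 25² = 625 ≡ 1, 8^8 ≡ 1² = 1. Since 14 = 8 + 4 + 2, 8^14 ≡ 1·1·25: 1·1 = 1, then 1·25 = 25. So 8^14 ≡ 25 (mod 39).
So f(5) = f(8) = 25 while 5 ≠ 8, therefore f is not injective, hence not bijective.
Since f is not bijective, we determine |image(f)|. Computing x^14 mod 39 for each x (by repeated squaring, reducing mod 39 at every step), the values f(0), f(1), …, f(38) are: 0, 1, 4, 9, 16, 25, 36, 10, 25, 3, 22, 4, 27, 13, 1, 30, 22, 16, 12, 10, 10, 12, 16, 22, 30, 1, 13, 27, 4, 22, 3, 25, 10, 36, 25, 16, 9, 4, 1.
The distinct values are {0, 1, 3, 4, 9, 10, 12, 13, 16, 22, 25, 27, 30, 36}; there are 14 of them.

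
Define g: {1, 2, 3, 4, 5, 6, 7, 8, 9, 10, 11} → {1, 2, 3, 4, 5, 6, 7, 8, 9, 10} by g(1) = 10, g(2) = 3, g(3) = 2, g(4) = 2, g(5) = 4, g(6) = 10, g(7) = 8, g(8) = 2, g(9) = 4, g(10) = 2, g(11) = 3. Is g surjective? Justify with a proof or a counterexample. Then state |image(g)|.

No element maps to 1, so g is not surjective.
The image of g is {2, 3, 4, 8, 10}, which has 5 elements.

5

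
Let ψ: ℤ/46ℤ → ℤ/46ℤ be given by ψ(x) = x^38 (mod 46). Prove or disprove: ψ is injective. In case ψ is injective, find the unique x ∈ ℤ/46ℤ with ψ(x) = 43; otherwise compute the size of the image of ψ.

ψ(22): Repeated squaring mod 46: 22^1 ≡ 22, 22^2 ≡ 22² = 484 ≡ 24, 22^4 ≡ 24² = 576 ≡ 24, 22^8 ≡ 24² = 576 ≡ 24, 22^16 ≡ 24² = 576 ≡ 24, 22^32 ≡ 24² = 576 ≡ 24. Since 38 = 32 + 4 + 2, 22^38 ≡ 24·24·24: 24·24 = 576 ≡ 24, then 24·24 = 576 ≡ 24. So 22^38 ≡ 24 (mod 46).
ψ(24): Repeated squaring mod 46: 24^1 ≡ 24, 24^2 ≡ 24² = 576 ≡ 24, 24^4 ≡ 24² = 576 ≡ 24, 24^8 ≡ 24² = 576 ≡ 24, 24^16 ≡ 24² = 576 ≡ 24, 24^32 ≡ 24² = 576 ≡ 24. Since 38 = 32 + 4 + 2, 24^38 ≡ 24·24·24: 24·24 = 576 ≡ 24, then 24·24 = 576 ≡ 24. So 24^38 ≡ 24 (mod 46).
So ψ(22) = ψ(24) = 24 while 22 ≠ 24, hence ψ is not injective.
Since ψ is not injective, we determine |image(ψ)|. Computing x^38 mod 46 for each x (by repeated squaring, reducing mod 46 at every step), the values ψ(0), ψ(1), …, ψ(45) are: 0, 1, 32, 13, 12, 3, 2, 29, 16, 31, 4, 41, 18, 27, 8, 39, 6, 25, 26, 35, 36, 9, 24, 23, 24, 9, 36, 35, 26, 25, 6, 39, 8, 27, 18, 41, 4, 31, 16, 29, 2, 3, 12, 13, 32, 1.
The distinct values are {0, 1, 2, 3, 4, 6, 8, 9, 12, 13, 16, 18, 23, 24, 25, 26, 27, 29, 31, 32, 35, 36, 39, 41}; there are 24 of them.

24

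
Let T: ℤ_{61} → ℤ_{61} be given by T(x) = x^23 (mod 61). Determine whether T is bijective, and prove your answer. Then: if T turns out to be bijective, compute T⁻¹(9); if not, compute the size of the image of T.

Since 61 is prime, the nonzero elements of ℤ_{61} form a cyclic group of order 60.
As gcd(23, 60) = 1, raising to the 23rd power is a bijection on this group: if a^23 ≡ b^23 then (ab^{−1})^23 = 1, and the only element of order dividing gcd(23, 60) = 1 is 1, so a = b.
With T(0) = 0 this makes T injective on all of ℤ_{61}, hence bijective (finite equal-size domain and codomain). In particular T is bijective.
Since T is bijective, we find the preimage of 9. The inverse of x ↦ x^23 on (ℤ_{61})^× is x ↦ x^47, because 23·47 = 1081 = 18·60 + 1 ≡ 1 (mod 60) and x^{60} = 1 for x ≠ 0 (Fermat). So T⁻¹(9) = 9^47 mod 61.
Repeated squaring mod 61: 9^1 ≡ 9, 9^2 ≡ 9² = 81 ≡ 20, 9^4 ≡ 20² = 400 ≡ 34, 9^8 ≡ 34² = 1156 ≡ 58, 9^16 ≡ 58² = 3364 ≡ 9, 9^32 ≡ 9² = 81 ≡ 20. Since 47 = 32 + 8 + 4 + 2 + 1, 9^47 ≡ 20·58·34·20·9: 20·58 = 1160 ≡ 1, then 1·34 = 34, then 34·20 = 680 ≡ 9, then 9·9 = 81 ≡ 20. So 9^47 ≡ 20 (mod 61).
Hence T⁻¹(9) = 20.

20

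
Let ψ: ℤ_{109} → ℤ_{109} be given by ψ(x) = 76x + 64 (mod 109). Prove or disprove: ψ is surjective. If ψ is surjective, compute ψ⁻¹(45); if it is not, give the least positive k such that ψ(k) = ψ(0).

Since gcd(76, 109) = 1, 76 is invertible modulo 109. Euclid's algorithm: 109 = 1·76 + 33, 76 = 2·33 + 10, 33 = 3·10 + 3, 10 = 3·3 + 1; back-substituting gives 1 = 33·76 − 23·109, so 76⁻¹ ≡ 33 (mod 109).
For any y ∈ ℤ_{109}, x = 33(y − 64) mod 109 satisfies ψ(x) = 76·33(y − 64) + 64 ≡ y (since 76·33 ≡ 1 mod 109). So every y has a preimage.
Therefore ψ is surjective.
Since ψ is surjective, we find ψ⁻¹(45): we need 76x ≡ 45 − 64 ≡ 90 (mod 109). Using 76⁻¹ = 33: x ≡ 33·90 = 2970 = 27·109 + 27, so x = 27.
Check: ψ(27) = 76·27 + 64 = 2116 = 19·109 + 45 ≡ 45 (mod 109).

27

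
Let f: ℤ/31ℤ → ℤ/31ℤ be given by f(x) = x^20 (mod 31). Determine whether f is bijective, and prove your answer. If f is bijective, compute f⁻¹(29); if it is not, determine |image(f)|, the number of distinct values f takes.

f(1) = 1^20 = 1.
f(2): Repeated squaring mod 31: 2^1 ≡ 2, 2^2 ≡ 2² = 4, 2^4 ≡ 4² = 16, 2^8 ≡ 16² = 256 ≡ 8, 2^16 ≡ 8² = 64 ≡ 2. Since 20 = 16 + 4, 2^20 ≡ 2·16: 2·16 = 32 ≡ 1. So 2^20 ≡ 1 (mod 31).
So f(1) = f(2) = 1 while 1 ≠ 2, so f is not injective, hence not bijective.
Since f is not bijective, we determine |image(f)|. Computing x^20 mod 31 for each x (by repeated squaring, reducing mod 31 at every step), the values f(0), f(1), …, f(30) are: 0, 1, 1, 5, 1, 25, 5, 5, 1, 25, 25, 25, 5, 25, 5, 1, 1, 5, 25, 5, 25, 25, 25, 1, 5, 5, 25, 1, 5, 1, 1.
The distinct values are {0, 1, 5, 25}; there are 4 of them.

4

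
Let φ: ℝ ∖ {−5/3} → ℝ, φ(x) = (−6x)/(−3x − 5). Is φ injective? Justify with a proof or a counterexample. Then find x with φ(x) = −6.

-5/4

Suppose φ(s) = φ(t). Cross-multiplying: (−6s)(−3t − 5) = (−6t)(−3s − 5).
Expanding both sides and cancelling the symmetric terms leaves 30·(s − t) = 0. Since 30 ≠ 0, s = t. Therefore φ is injective.
Solving φ(x) = −6: cross-multiplying gives −6x = −6(−3x − 5), which rearranges to −24x = 30, so x = −5/4.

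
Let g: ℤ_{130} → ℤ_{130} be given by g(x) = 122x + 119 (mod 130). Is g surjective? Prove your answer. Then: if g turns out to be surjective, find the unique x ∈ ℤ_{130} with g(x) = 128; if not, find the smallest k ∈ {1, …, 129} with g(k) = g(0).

65

Since gcd(122, 130) = 2, we have 122x ≡ 0 (mod 2) for all x, so g(x) ≡ 1 (mod 2).
But 0 ≢ 1 (mod 2), so 0 ∈ ℤ_{130} has no preimage. So g is not surjective.
Since g is not surjective, we find the least positive k with g(k) = g(0): this means 122k ≡ 0 (mod 130), i.e. 130 ∣ 122k. Since gcd(122, 130) = 2, dividing through by 2 this holds exactly when 65 ∣ 61k, and as gcd(61, 65) = 1, exactly when 65 ∣ k.
The smallest positive such k is 65.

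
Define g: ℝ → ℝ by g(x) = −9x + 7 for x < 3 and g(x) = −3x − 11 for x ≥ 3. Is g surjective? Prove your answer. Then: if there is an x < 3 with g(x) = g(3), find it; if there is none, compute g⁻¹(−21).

Both pieces are strictly decreasing (slopes −9 and −3), so each is injective on its own interval.
The left piece maps (−∞, 3) onto (−20, ∞); the right piece maps [3, ∞) onto (−∞, −20].
These images together cover ℝ, so g is surjective.
Because the two images are disjoint, no x < 3 has g(x) = g(3), so we compute g⁻¹(−21): −21 lies in (−∞, −20], so solve −3x − 11 = −21: x = (−21 + 11)/(−3) = 10/3.

10/3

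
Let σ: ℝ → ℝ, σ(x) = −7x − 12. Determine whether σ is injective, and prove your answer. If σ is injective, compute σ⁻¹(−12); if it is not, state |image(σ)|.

Recall: σ is injective when σ(u) = σ(v) forces u = v.
Suppose σ(u) = σ(v). Then −7u − 12 = −7v − 12, hence −7u = −7v, thus u = v.
Thus σ is injective.
Since σ is injective, we compute σ⁻¹(−12) = (−12 + 12)/(−7) = 0.

0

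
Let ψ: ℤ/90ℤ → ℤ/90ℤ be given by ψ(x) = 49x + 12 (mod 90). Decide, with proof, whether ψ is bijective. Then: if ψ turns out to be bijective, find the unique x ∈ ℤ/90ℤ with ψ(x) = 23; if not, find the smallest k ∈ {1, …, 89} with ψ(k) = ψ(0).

59

If ψ(a) = ψ(b), then 49a ≡ 49b (mod 90). Because gcd(49, 90) = 1, we may cancel 49 to get a ≡ b (mod 90).
We now compute 49⁻¹ mod 90 explicitly. Euclid's algorithm: 90 = 1·49 + 41, 49 = 1·41 + 8, 41 = 5·8 + 1; back-substituting gives 1 = 79·49 − 43·90, so 49⁻¹ ≡ 79 (mod 90).
Then y ↦ 79(y − 12) is a two-sided inverse to ψ, so every y ∈ ℤ/90ℤ has a preimage.
Thus ψ is bijective.
Since ψ is bijective, we compute ψ⁻¹(23): solve 49x + 12 ≡ 23 (mod 90), i.e. 49x ≡ 11 (mod 90).
Multiplying by 49⁻¹ = 79 gives x ≡ 79·11 = 869 = 9·90 + 59 ≡ 59 (mod 90).
Check: ψ(59) = 49·59 + 12 = 2903 = 32·90 + 23 ≡ 23 (mod 90).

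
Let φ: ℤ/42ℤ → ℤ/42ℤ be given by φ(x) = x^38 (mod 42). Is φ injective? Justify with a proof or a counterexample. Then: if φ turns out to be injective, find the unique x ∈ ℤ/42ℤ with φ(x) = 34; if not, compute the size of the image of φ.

φ(4): Repeated squaring mod 42: 4^1 ≡ 4, 4^2 ≡ 4² = 16, 4^4 ≡ 16² = 256 ≡ 4, 4^8 ≡ 4² = 16, 4^16 ≡ 16² = 256 ≡ 4, 4^32 ≡ 4² = 16. Since 38 = 32 + 4 + 2, 4^38 ≡ 16·4·16: 16·4 = 64 ≡ 22, then 22·16 = 352 ≡ 16. So 4^38 ≡ 16 (mod 42).
φ(10): Repeated squaring mod 42: 10^1 ≡ 10, 10^2 ≡ 10² = 100 ≡ 16, 10^4 ≡ 16² = 256 ≡ 4, 10^8 ≡ 4² = 16, 10^16 ≡ 16² = 256 ≡ 4, 10^32 ≡ 4² = 16. Since 38 = 32 + 4 + 2, 10^38 ≡ 16·4·16: 16·4 = 64 ≡ 22, then 22·16 = 352 ≡ 16. So 10^38 ≡ 16 (mod 42).
So φ(4) = φ(10) = 16 while 4 ≠ 10, thus φ is not injective.
Since φ is not injective, we determine |image(φ)|. Computing x^38 mod 42 for each x (by repeated squaring, reducing mod 42 at every step), the values φ(0), φ(1), …, φ(41) are: 0, 1, 4, 9, 16, 25, 36, 7, 22, 39, 16, 37, 18, 1, 28, 15, 4, 37, 30, 25, 22, 21, 22, 25, 30, 37, 4, 15, 28, 1, 18, 37, 16, 39, 22, 7, 36, 25, 16, 9, 4, 1.
The distinct values are {0, 1, 4, 7, 9, 15, 16, 18, 21, 22, 25, 28, 30, 36, 37, 39}; there are 16 of them.

16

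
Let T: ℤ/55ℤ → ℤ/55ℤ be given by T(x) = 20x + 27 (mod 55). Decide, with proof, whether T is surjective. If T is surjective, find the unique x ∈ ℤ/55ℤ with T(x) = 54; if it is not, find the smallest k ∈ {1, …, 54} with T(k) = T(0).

Since gcd(20, 55) = 5, we have 20x ≡ 0 (mod 5) for all x, so T(x) ≡ 2 (mod 5).
But 0 ≢ 2 (mod 5), so 0 ∈ ℤ/55ℤ has no preimage. Therefore T is not surjective.
Since T is not surjective, we find the least positive k with T(k) = T(0): this means 20k ≡ 0 (mod 55), i.e. 55 ∣ 20k. Since gcd(20, 55) = 5, dividing through by 5 this holds exactly when 11 ∣ 4k, and as gcd(4, 11) = 1, exactly when 11 ∣ k.
The smallest positive such k is 11.

11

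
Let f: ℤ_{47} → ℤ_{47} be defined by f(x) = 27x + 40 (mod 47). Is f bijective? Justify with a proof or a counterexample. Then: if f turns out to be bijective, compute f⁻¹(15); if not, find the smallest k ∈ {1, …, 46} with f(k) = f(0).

Suppose f(x_1) = f(x_2) in ℤ_{47}. Then 27x_1 + 40 ≡ 27x_2 + 40 (mod 47), so 27(x_1 − x_2) ≡ 0 (mod 47).
Since gcd(27, 47) = 1, 27 is invertible modulo 47, therefore x_1 − x_2 ≡ 0 (mod 47), i.e. x_1 = x_2.
We now compute 27⁻¹ mod 47 explicitly. Euclid's algorithm: 47 = 1·27 + 20, 27 = 1·20 + 7, 20 = 2·7 + 6, 7 = 1·6 + 1; back-substituting gives 1 = 7·27 − 4·47, so 27⁻¹ ≡ 7 (mod 47).
For any y ∈ ℤ_{47}, x = 7(y − 40) mod 47 satisfies f(x) = 27·7(y − 40) + 40 ≡ y (since 27·7 ≡ 1 mod 47). So every y has a preimage.
Therefore f is bijective.
Since f is bijective, we find f⁻¹(15): we need 27x ≡ 15 − 40 ≡ 22 (mod 47). Using 27⁻¹ = 7: x ≡ 7·22 = 154 = 3·47 + 13, so x = 13.
Check: f(13) = 27·13 + 40 = 391 = 8·47 + 15 ≡ 15 (mod 47).

13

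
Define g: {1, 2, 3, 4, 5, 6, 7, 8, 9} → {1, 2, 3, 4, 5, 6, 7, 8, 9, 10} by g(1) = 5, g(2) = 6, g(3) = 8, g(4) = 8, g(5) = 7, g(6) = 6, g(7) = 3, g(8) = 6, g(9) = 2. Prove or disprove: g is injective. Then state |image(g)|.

g(3) = 8 = g(4) with 3 ≠ 4, so g is not injective.
The image of g is {2, 3, 5, 6, 7, 8}, which has 6 elements.

6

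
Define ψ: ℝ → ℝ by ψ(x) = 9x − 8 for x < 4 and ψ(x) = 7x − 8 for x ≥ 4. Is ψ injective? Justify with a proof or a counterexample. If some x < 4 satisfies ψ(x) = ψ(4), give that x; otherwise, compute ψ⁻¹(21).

28/9

Both pieces are strictly increasing (slopes 9 and 7), so each is injective on its own interval.
The left piece maps (−∞, 4) onto (−∞, 28); the right piece maps [4, ∞) onto [20, ∞).
These images overlap. In particular ψ(4) = 20 (right piece), and solving 9x − 8 = 20 on the left piece gives x = 28/9 < 4.
So ψ(28/9) = ψ(4) with 28/9 ≠ 4, and ψ is not injective. This x = 28/9 is the requested value below 4.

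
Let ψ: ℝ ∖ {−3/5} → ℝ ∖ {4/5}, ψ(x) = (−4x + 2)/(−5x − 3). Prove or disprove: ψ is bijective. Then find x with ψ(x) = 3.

Suppose ψ(s) = ψ(t). Cross-multiplying: (−4s + 2)(−5t − 3) = (−4t + 2)(−5s − 3).
Expanding both sides and cancelling the symmetric terms leaves 22·(s − t) = 0. Since 22 ≠ 0, s = t. Thus ψ is injective.
For any y ≠ 4/5, solving y(−5x − 3) = −4x + 2 for x gives a well-defined x ≠ −3/5. So ψ is surjective.
Thus ψ is bijective.
Solving ψ(x) = 3: cross-multiplying gives −4x + 2 = 3(−5x − 3), which rearranges to 11x = −11, so x = −1.

-1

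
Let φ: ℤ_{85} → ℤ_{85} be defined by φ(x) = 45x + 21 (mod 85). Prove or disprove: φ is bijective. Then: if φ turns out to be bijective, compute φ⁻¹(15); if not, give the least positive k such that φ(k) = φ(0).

17

By definition, φ is injective if φ(x_1) = φ(x_2) implies x_1 = x_2.
We have gcd(45, 85) = 5 > 1. Taking x_1 = 0 and x_2 = 17: φ(0) = 21 and φ(17) = 45·17 + 21 = 786 ≡ 21 (mod 85).
So φ(0) = φ(17) while 0 ≠ 17, hence φ is not injective, hence not bijective.
Since φ is not bijective, we find the least positive k with φ(k) = φ(0): this means 45k ≡ 0 (mod 85), i.e. 85 ∣ 45k. Since gcd(45, 85) = 5, dividing through by 5 this holds exactly when 17 ∣ 9k, and as gcd(9, 17) = 1, exactly when 17 ∣ k.
The smallest positive such k is 17.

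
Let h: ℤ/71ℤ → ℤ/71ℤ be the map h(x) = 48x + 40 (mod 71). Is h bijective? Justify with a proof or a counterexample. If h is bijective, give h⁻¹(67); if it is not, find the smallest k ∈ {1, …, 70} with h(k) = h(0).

5

If h(a) = h(b), then 48a ≡ 48b (mod 71). Because gcd(48, 71) = 1, we may cancel 48 to get a ≡ b (mod 71).
We now compute 48⁻¹ mod 71 explicitly. Euclid's algorithm: 71 = 1·48 + 23, 48 = 2·23 + 2, 23 = 11·2 + 1; back-substituting gives 1 = 37·48 − 25·71, so 48⁻¹ ≡ 37 (mod 71).
For any y ∈ ℤ/71ℤ, x = 37(y − 40) mod 71 satisfies h(x) = 48·37(y − 40) + 40 ≡ y (since 48·37 ≡ 1 mod 71). So every y has a preimage.
So h is bijective.
Since h is bijective, we compute h⁻¹(67): solve 48x + 40 ≡ 67 (mod 71), i.e. 48x ≡ 27 (mod 71).
Multiplying by 48⁻¹ = 37 gives x ≡ 37·27 = 999 = 14·71 + 5 ≡ 5 (mod 71).
Check: h(5) = 48·5 + 40 = 280 = 3·71 + 67 ≡ 67 (mod 71).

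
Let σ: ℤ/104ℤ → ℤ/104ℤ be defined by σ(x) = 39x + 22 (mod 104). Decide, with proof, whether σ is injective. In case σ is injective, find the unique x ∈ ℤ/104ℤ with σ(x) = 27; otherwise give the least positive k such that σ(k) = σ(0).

8

Recall that σ is injective when σ(u) = σ(v) forces u = v.
We have gcd(39, 104) = 13 > 1. Taking u = 0 and v = 8: σ(0) = 22 and σ(8) = 39·8 + 22 = 334 ≡ 22 (mod 104).
So σ(0) = σ(8) while 0 ≠ 8, therefore σ is not injective.
Since σ is not injective, we find the least positive k with σ(k) = σ(0): this means 39k ≡ 0 (mod 104), i.e. 104 ∣ 39k. Since gcd(39, 104) = 13, dividing through by 13 this holds exactly when 8 ∣ 3k, and as gcd(3, 8) = 1, exactly when 8 ∣ k.
The smallest positive such k is 8.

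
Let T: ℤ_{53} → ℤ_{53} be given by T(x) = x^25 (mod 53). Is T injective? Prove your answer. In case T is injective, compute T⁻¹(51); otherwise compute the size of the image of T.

Since 53 is prime, the nonzero elements of ℤ_{53} form a cyclic group of order 52.
As gcd(25, 52) = 1, raising to the 25th power is a bijection on this group: if x_1^25 ≡ x_2^25 then (x_1x_2^{−1})^25 = 1, and the only element of order dividing gcd(25, 52) = 1 is 1, so x_1 = x_2.
With T(0) = 0 this makes T injective on all of ℤ_{53}, hence bijective (finite equal-size domain and codomain). In particular T is injective.
Since T is injective, we find the preimage of 51. The inverse of x ↦ x^25 on (ℤ_{53})^× is x ↦ x^25, because 25·25 = 625 = 12·52 + 1 ≡ 1 (mod 52) and x^{52} = 1 for x ≠ 0 (Fermat). So T⁻¹(51) = 51^25 mod 53.
Repeated squaring mod 53: 51^1 ≡ 51, 51^2 ≡ 51² = 2601 ≡ 4, 51^4 ≡ 4² = 16, 51^8 ≡ 16² = 256 ≡ 44, 51^16 ≡ 44² = 1936 ≡ 28. Since 25 = 16 + 8 + 1, 51^25 ≡ 28·44·51: 28·44 = 1232 ≡ 13, then 13·51 = 663 ≡ 27. So 51^25 ≡ 27 (mod 53).
Hence T⁻¹(51) = 27.

27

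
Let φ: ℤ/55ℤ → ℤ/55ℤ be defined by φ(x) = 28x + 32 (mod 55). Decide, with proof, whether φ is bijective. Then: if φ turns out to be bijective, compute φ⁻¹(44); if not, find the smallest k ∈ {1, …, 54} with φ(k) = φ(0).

24

If φ(x_1) = φ(x_2), then 28x_1 ≡ 28x_2 (mod 55). Because gcd(28, 55) = 1, we may cancel 28 to get x_1 ≡ x_2 (mod 55).
We now compute 28⁻¹ mod 55 explicitly. Euclid's algorithm: 55 = 1·28 + 27, 28 = 1·27 + 1; back-substituting gives 1 = 2·28 − 1·55, so 28⁻¹ ≡ 2 (mod 55).
Then y ↦ 2(y − 32) is a two-sided inverse to φ, so every y ∈ ℤ/55ℤ has a preimage.
Hence φ is bijective.
Since φ is bijective, we find φ⁻¹(44): we need 28x ≡ 44 − 32 ≡ 12 (mod 55). Using 28⁻¹ = 2: x ≡ 2·12 = 24, so x = 24.
Check: φ(24) = 28·24 + 32 = 704 = 12·55 + 44 ≡ 44 (mod 55).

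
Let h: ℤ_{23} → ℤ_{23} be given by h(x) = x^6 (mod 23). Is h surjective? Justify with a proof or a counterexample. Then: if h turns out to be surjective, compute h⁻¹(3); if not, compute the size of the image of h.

h(11): Repeated squaring mod 23: 11^1 ≡ 11, 11^2 ≡ 11² = 121 ≡ 6, 11^4 ≡ 6² = 36 ≡ 13. Since 6 = 4 + 2, 11^6 ≡ 13·6: 13·6 = 78 ≡ 9. So 11^6 ≡ 9 (mod 23).
h(12): Repeated squaring mod 23: 12^1 ≡ 12, 12^2 ≡ 12² = 144 ≡ 6, 12^4 ≡ 6² = 36 ≡ 13. Since 6 = 4 + 2, 12^6 ≡ 13·6: 13·6 = 78 ≡ 9. So 12^6 ≡ 9 (mod 23).
So h(11) = h(12) = 9 while 11 ≠ 12, so h is not injective.
A non-injective map from the 23-element set ℤ_{23} to itself takes at most 22 distinct values, so it cannot be surjective. So h is not surjective.
Since h is not surjective, we determine |image(h)|. Computing x^6 mod 23 for each x (by repeated squaring, reducing mod 23 at every step), the values h(0), h(1), …, h(22) are: 0, 1, 18, 16, 2, 8, 12, 4, 13, 3, 6, 9, 9, 6, 3, 13, 4, 12, 8, 2, 16, 18, 1.
The distinct values are {0, 1, 2, 3, 4, 6, 8, 9, 12, 13, 16, 18}; there are 12 of them.

12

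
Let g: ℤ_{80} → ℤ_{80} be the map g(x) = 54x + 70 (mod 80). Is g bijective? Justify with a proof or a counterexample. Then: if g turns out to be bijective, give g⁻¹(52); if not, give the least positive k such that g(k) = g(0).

Recall that injectivity means: for all s, t in the domain, g(s) = g(t) implies s = t.
We have gcd(54, 80) = 2 > 1. Taking s = 0 and t = 40: g(0) = 70 and g(40) = 54·40 + 70 = 2230 ≡ 70 (mod 80).
So g(0) = g(40) while 0 ≠ 40, so g is not injective, hence not bijective.
Since g is not bijective, we find the least positive k with g(k) = g(0): this means 54k ≡ 0 (mod 80), i.e. 80 ∣ 54k. Since gcd(54, 80) = 2, dividing through by 2 this holds exactly when 40 ∣ 27k, and as gcd(27, 40) = 1, exactly when 40 ∣ k.
The smallest positive such k is 40.

40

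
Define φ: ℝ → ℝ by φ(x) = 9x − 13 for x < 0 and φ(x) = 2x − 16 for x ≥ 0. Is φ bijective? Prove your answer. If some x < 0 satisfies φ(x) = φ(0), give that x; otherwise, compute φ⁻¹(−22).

Both pieces are strictly increasing (slopes 9 and 2), so each is injective on its own interval.
The left piece maps (−∞, 0) onto (−∞, −13); the right piece maps [0, ∞) onto [−16, ∞).
These images overlap. In particular φ(0) = −16 (right piece), and solving 9x − 13 = −16 on the left piece gives x = −1/3 < 0.
So φ(−1/3) = φ(0) with −1/3 ≠ 0, and φ is not injective, hence not bijective. This x = −1/3 is the requested value below 0.

-1/3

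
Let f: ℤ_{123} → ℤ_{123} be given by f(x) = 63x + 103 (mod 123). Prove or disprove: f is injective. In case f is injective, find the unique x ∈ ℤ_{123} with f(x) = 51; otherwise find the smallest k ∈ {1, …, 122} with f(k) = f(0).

41

We have gcd(63, 123) = 3 > 1. Taking u = 0 and v = 41: f(0) = 103 and f(41) = 63·41 + 103 = 2686 ≡ 103 (mod 123).
So f(0) = f(41) while 0 ≠ 41, hence f is not injective.
Since f is not injective, we find the least positive k with f(k) = f(0): this means 63k ≡ 0 (mod 123), i.e. 123 ∣ 63k. Since gcd(63, 123) = 3, dividing through by 3 this holds exactly when 41 ∣ 21k, and as gcd(21, 41) = 1, exactly when 41 ∣ k.
The smallest positive such k is 41.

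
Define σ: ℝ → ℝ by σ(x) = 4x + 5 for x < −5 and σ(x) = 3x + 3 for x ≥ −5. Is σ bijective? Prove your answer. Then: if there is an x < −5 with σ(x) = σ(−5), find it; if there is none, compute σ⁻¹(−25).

Both pieces are strictly increasing (slopes 4 and 3), so each is injective on its own interval.
The left piece maps (−∞, −5) onto (−∞, −15); the right piece maps [−5, ∞) onto [−12, ∞).
The images leave a gap (−15 has no preimage), so σ is not surjective, hence not bijective.
Because the two images are disjoint, no x < −5 has σ(x) = σ(−5), so we compute σ⁻¹(−25): −25 lies in (−∞, −15), so solve 4x + 5 = −25: x = (−25 − 5)/4 = −15/2.

-15/2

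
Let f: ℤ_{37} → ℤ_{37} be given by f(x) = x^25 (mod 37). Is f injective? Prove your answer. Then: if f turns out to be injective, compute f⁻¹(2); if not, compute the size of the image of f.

15

Since 37 is prime, the nonzero elements of ℤ_{37} form a cyclic group of order 36.
As gcd(25, 36) = 1, raising to the 25th power is a bijection on this group: if s^25 ≡ t^25 then (st^{−1})^25 = 1, and the only element of order dividing gcd(25, 36) = 1 is 1, so s = t.
With f(0) = 0 this makes f injective on all of ℤ_{37}, hence bijective (finite equal-size domain and codomain). In particular f is injective.
Since f is injective, we find the preimage of 2. The inverse of x ↦ x^25 on (ℤ_{37})^× is x ↦ x^13, because 25·13 = 325 = 9·36 + 1 ≡ 1 (mod 36) and x^{36} = 1 for x ≠ 0 (Fermat). So f⁻¹(2) = 2^13 mod 37.
Repeated squaring mod 37: 2^1 ≡ 2, 2^2 ≡ 2² = 4, 2^4 ≡ 4² = 16, 2^8 ≡ 16² = 256 ≡ 34. Since 13 = 8 + 4 + 1, 2^13 ≡ 34·16·2: 34·16 = 544 ≡ 26, then 26·2 = 52 ≡ 15. So 2^13 ≡ 15 (mod 37).
Hence f⁻¹(2) = 15.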